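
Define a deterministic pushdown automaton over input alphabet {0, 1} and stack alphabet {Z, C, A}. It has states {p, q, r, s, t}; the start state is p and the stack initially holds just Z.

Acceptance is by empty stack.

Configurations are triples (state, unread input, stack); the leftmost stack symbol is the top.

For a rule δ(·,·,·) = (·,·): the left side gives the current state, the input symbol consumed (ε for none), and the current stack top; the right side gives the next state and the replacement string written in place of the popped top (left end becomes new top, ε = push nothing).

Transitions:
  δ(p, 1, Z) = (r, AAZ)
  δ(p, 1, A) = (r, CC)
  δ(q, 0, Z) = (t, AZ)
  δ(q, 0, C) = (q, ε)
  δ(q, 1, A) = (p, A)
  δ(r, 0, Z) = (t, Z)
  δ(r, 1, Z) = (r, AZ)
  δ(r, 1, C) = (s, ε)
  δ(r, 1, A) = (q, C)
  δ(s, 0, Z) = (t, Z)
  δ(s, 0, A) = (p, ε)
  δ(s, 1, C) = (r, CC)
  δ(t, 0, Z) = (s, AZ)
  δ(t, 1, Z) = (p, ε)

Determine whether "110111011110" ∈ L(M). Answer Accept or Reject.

Reject

(p, 110111011110, Z) ⊢ (r, 10111011110, AAZ) ⊢ (q, 0111011110, CAZ) ⊢ (q, 111011110, AZ) ⊢ (p, 11011110, AZ) ⊢ (r, 1011110, CCZ) ⊢ (s, 011110, CZ)
No transition applies at (s, 011110, CZ); input not fully consumed.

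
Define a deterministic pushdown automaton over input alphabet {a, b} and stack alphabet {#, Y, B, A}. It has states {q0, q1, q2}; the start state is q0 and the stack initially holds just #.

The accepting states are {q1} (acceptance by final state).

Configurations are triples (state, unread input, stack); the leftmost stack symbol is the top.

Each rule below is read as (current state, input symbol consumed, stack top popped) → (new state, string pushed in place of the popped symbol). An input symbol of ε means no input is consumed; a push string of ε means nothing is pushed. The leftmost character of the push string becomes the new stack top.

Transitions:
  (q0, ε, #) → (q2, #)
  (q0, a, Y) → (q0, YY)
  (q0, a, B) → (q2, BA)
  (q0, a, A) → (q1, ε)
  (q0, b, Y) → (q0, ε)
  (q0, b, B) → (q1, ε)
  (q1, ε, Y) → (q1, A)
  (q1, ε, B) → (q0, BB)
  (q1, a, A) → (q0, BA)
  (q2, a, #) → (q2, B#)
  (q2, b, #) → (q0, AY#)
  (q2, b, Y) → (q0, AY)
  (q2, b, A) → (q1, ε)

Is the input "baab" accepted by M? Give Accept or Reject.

Accept

(q0, baab, #) ⊢ (q2, baab, #) ⊢ (q0, aab, AY#) ⊢ (q1, ab, Y#) ⊢ (q1, ab, A#) ⊢ (q0, b, BA#) ⊢ (q1, ε, A#)
All input consumed; state q1 ∈ F.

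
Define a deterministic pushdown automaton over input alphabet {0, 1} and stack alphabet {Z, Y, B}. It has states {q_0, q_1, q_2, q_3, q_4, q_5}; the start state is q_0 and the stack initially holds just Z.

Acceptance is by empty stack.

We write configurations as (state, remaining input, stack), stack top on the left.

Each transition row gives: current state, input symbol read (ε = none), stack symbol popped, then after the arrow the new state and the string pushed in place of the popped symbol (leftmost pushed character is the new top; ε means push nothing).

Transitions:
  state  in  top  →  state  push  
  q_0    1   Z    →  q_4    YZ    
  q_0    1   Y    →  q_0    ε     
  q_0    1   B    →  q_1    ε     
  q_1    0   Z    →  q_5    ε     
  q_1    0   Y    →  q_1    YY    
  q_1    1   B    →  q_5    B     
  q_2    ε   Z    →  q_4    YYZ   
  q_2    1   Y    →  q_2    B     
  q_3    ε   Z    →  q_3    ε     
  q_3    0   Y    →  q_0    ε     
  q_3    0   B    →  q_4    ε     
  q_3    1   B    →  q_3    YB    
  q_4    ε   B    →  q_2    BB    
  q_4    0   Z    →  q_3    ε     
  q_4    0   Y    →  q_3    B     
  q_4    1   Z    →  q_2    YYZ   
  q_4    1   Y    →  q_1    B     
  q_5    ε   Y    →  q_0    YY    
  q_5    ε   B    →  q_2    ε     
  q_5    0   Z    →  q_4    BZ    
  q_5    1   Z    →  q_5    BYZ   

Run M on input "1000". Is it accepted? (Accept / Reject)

(q_0, 1000, Z) ⊢ (q_4, 000, YZ) ⊢ (q_3, 00, BZ) ⊢ (q_4, 0, Z) ⊢ (q_3, ε, ε)
All input consumed and the stack is empty.

Accept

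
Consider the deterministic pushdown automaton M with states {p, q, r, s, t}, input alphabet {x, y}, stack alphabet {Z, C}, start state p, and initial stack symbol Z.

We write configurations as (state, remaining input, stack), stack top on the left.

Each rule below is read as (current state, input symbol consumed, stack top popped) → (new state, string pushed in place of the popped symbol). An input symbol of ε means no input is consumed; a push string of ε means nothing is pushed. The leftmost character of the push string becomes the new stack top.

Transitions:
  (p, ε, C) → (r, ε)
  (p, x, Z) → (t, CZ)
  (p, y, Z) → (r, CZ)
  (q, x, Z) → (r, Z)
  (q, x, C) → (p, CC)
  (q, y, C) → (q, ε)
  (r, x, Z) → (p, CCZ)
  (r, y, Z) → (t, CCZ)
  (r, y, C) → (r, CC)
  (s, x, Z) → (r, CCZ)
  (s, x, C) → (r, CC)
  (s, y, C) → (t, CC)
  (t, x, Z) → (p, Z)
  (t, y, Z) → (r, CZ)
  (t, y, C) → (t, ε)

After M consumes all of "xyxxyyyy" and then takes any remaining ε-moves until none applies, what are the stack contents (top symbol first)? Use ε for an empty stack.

CCCZ

(p, xyxxyyyy, Z)
  read x, top Z: go to t, push CZ → (t, yxxyyyy, CZ)
  read y, top C: go to t, push ε → (t, xxyyyy, Z)
  read x, top Z: go to p, push Z → (p, xyyyy, Z)
  read x, top Z: go to t, push CZ → (t, yyyy, CZ)
  read y, top C: go to t, push ε → (t, yyy, Z)
  read y, top Z: go to r, push CZ → (r, yy, CZ)
  read y, top C: go to r, push CC → (r, y, CCZ)
  read y, top C: go to r, push CC → (r, ε, CCCZ)
All input consumed in state r with stack CCCZ.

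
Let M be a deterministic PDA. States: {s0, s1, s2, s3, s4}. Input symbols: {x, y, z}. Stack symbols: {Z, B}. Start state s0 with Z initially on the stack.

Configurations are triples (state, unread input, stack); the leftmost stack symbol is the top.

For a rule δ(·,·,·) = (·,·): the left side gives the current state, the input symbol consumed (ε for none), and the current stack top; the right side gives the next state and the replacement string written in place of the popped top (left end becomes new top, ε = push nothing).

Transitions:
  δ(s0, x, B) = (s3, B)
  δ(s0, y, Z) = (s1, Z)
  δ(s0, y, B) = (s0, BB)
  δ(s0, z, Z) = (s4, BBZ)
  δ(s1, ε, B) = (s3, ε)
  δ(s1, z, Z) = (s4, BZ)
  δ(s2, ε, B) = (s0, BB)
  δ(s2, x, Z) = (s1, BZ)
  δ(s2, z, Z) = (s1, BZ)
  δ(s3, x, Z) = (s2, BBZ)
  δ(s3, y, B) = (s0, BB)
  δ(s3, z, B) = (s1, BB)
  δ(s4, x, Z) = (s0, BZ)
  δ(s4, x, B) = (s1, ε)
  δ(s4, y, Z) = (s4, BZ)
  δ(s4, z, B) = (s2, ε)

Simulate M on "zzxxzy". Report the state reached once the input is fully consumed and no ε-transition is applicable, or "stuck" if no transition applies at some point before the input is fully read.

(s0, zzxxzy, Z)
  read z, top Z: go to s4, push BBZ → (s4, zxxzy, BBZ)
  read z, top B: go to s2, push ε → (s2, xxzy, BZ)
  ε-move, top B: go to s0, push BB → (s0, xxzy, BBZ)
  read x, top B: go to s3, push B → (s3, xzy, BBZ)
No transition for (s3, x, top B); M blocks with input xzy remaining.

stuck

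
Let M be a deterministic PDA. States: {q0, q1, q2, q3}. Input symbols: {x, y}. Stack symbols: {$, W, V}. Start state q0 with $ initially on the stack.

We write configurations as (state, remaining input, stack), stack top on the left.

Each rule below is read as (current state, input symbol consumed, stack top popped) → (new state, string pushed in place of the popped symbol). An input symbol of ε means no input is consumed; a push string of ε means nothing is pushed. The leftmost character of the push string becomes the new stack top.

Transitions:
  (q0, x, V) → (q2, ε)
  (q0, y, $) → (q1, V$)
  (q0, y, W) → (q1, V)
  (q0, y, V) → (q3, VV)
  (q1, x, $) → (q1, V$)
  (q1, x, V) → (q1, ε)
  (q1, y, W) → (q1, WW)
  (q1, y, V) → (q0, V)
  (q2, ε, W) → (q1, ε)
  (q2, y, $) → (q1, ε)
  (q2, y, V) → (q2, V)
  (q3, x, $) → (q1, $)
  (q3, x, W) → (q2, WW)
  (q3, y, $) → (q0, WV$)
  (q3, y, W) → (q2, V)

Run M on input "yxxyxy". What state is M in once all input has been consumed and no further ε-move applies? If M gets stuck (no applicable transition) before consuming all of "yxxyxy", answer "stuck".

q1

(q0, yxxyxy, $)
  read y, top $: go to q1, push V$ → (q1, xxyxy, V$)
  read x, top V: go to q1, push ε → (q1, xyxy, $)
  read x, top $: go to q1, push V$ → (q1, yxy, V$)
  read y, top V: go to q0, push V → (q0, xy, V$)
  read x, top V: go to q2, push ε → (q2, y, $)
  read y, top $: go to q1, push ε → (q1, ε, ε)
All input consumed; M is in state q1.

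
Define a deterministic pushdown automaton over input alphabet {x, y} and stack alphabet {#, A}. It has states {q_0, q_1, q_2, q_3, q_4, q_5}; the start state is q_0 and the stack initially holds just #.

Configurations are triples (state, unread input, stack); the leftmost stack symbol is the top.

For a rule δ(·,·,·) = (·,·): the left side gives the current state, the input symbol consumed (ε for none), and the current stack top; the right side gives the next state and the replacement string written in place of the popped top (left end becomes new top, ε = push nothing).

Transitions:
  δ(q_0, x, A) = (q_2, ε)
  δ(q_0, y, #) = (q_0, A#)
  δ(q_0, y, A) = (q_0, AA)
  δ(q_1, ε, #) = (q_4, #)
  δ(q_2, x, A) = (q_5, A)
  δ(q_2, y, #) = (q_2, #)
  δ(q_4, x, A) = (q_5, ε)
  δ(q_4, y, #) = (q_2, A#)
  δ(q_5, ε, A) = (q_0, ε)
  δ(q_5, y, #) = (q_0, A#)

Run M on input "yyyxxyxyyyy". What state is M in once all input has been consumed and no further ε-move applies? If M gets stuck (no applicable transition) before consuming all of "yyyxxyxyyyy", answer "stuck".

(q_0, yyyxxyxyyyy, #)
  read y, top #: go to q_0, push A# → (q_0, yyxxyxyyyy, A#)
  read y, top A: go to q_0, push AA → (q_0, yxxyxyyyy, AA#)
  read y, top A: go to q_0, push AA → (q_0, xxyxyyyy, AAA#)
  read x, top A: go to q_2, push ε → (q_2, xyxyyyy, AA#)
  read x, top A: go to q_5, push A → (q_5, yxyyyy, AA#)
  ε-move, top A: go to q_0, push ε → (q_0, yxyyyy, A#)
  read y, top A: go to q_0, push AA → (q_0, xyyyy, AA#)
  read x, top A: go to q_2, push ε → (q_2, yyyy, A#)
No transition for (q_2, y, top A); M blocks with input yyyy remaining.

stuck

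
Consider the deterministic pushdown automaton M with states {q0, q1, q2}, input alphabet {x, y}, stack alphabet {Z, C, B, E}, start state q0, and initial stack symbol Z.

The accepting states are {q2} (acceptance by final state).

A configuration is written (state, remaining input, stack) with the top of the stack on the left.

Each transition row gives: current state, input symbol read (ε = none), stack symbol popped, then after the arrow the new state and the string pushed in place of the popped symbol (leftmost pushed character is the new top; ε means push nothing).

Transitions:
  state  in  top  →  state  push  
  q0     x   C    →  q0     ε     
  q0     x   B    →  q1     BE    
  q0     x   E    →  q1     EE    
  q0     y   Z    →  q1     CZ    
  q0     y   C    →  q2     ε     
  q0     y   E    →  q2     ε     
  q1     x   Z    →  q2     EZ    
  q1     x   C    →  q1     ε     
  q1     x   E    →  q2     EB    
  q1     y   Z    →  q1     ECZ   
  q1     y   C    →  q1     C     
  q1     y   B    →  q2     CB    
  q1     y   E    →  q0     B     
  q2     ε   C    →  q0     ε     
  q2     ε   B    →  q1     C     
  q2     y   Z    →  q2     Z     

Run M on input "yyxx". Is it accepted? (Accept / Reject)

Accept

(q0, yyxx, Z) ⊢ (q1, yxx, CZ) ⊢ (q1, xx, CZ) ⊢ (q1, x, Z) ⊢ (q2, ε, EZ)
All input consumed; state q2 ∈ F.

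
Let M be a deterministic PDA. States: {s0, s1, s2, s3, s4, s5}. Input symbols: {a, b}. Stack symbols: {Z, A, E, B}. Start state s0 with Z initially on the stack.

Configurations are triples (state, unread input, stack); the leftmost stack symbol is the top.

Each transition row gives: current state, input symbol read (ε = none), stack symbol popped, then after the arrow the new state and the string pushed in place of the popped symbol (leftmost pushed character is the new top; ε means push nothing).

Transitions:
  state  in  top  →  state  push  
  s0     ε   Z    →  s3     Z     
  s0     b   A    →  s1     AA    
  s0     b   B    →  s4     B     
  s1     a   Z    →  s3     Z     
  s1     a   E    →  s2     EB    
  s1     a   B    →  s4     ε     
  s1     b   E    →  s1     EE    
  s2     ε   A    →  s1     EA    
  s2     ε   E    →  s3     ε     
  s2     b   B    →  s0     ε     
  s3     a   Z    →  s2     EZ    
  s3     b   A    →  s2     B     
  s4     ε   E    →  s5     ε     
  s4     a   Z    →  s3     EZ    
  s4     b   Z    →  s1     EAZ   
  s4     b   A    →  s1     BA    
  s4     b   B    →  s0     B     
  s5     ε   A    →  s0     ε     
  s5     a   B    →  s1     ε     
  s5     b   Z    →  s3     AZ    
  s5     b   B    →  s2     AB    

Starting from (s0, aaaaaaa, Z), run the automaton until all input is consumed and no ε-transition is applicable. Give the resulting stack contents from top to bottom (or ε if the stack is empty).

Z

(s0, aaaaaaa, Z)
  ε-move, top Z: go to s3, push Z → (s3, aaaaaaa, Z)
  read a, top Z: go to s2, push EZ → (s2, aaaaaa, EZ)
  ε-move, top E: go to s3, push ε → (s3, aaaaaa, Z)
  read a, top Z: go to s2, push EZ → (s2, aaaaa, EZ)
  ε-move, top E: go to s3, push ε → (s3, aaaaa, Z)
  read a, top Z: go to s2, push EZ → (s2, aaaa, EZ)
  ε-move, top E: go to s3, push ε → (s3, aaaa, Z)
  read a, top Z: go to s2, push EZ → (s2, aaa, EZ)
  ε-move, top E: go to s3, push ε → (s3, aaa, Z)
  read a, top Z: go to s2, push EZ → (s2, aa, EZ)
  ε-move, top E: go to s3, push ε → (s3, aa, Z)
  read a, top Z: go to s2, push EZ → (s2, a, EZ)
  ε-move, top E: go to s3, push ε → (s3, a, Z)
  read a, top Z: go to s2, push EZ → (s2, ε, EZ)
  ε-move, top E: go to s3, push ε → (s3, ε, Z)
All input consumed in state s3 with stack Z.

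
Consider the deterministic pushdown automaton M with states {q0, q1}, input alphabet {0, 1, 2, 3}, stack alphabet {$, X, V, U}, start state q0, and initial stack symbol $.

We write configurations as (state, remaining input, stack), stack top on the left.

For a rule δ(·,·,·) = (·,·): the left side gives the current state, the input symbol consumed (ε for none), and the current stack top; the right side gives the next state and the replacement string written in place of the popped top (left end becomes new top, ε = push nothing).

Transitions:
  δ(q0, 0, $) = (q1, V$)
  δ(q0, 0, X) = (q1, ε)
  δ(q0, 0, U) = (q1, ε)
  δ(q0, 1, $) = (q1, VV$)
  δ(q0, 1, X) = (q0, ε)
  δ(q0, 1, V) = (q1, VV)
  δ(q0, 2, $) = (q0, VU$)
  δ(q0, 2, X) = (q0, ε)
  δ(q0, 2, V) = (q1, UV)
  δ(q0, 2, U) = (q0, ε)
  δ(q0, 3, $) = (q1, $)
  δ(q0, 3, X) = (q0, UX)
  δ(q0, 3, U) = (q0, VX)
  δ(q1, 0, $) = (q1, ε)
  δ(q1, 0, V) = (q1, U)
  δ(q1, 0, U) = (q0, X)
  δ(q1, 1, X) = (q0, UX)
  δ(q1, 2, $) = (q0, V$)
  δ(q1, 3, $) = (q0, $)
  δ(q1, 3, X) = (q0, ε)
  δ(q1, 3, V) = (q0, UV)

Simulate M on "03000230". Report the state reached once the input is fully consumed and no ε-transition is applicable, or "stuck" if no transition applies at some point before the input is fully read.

q1

(q0, 03000230, $)
  read 0, top $: go to q1, push V$ → (q1, 3000230, V$)
  read 3, top V: go to q0, push UV → (q0, 000230, UV$)
  read 0, top U: go to q1, push ε → (q1, 00230, V$)
  read 0, top V: go to q1, push U → (q1, 0230, U$)
  read 0, top U: go to q0, push X → (q0, 230, X$)
  read 2, top X: go to q0, push ε → (q0, 30, $)
  read 3, top $: go to q1, push $ → (q1, 0, $)
  read 0, top $: go to q1, push ε → (q1, ε, ε)
All input consumed; M is in state q1.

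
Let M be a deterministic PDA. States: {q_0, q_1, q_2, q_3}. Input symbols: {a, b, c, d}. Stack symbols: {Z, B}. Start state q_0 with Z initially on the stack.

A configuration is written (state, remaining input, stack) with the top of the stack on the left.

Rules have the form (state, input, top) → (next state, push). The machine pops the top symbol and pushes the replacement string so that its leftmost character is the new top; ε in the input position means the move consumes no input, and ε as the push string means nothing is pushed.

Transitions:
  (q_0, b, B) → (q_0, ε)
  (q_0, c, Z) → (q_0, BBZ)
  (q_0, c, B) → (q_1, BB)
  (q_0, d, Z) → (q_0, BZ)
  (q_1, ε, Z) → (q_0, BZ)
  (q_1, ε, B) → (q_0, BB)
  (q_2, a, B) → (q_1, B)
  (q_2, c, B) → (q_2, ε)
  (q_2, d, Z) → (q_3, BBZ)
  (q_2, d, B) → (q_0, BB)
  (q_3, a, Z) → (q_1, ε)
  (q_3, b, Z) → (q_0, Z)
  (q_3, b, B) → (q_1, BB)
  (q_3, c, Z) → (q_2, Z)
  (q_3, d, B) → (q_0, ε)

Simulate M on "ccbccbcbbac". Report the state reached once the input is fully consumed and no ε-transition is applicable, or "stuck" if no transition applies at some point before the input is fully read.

(q_0, ccbccbcbbac, Z)
  read c, top Z: go to q_0, push BBZ → (q_0, cbccbcbbac, BBZ)
  read c, top B: go to q_1, push BB → (q_1, bccbcbbac, BBBZ)
  ε-move, top B: go to q_0, push BB → (q_0, bccbcbbac, BBBBZ)
  read b, top B: go to q_0, push ε → (q_0, ccbcbbac, BBBZ)
  read c, top B: go to q_1, push BB → (q_1, cbcbbac, BBBBZ)
  ε-move, top B: go to q_0, push BB → (q_0, cbcbbac, BBBBBZ)
  read c, top B: go to q_1, push BB → (q_1, bcbbac, BBBBBBZ)
  ε-move, top B: go to q_0, push BB → (q_0, bcbbac, BBBBBBBZ)
  read b, top B: go to q_0, push ε → (q_0, cbbac, BBBBBBZ)
  read c, top B: go to q_1, push BB → (q_1, bbac, BBBBBBBZ)
  ε-move, top B: go to q_0, push BB → (q_0, bbac, BBBBBBBBZ)
  read b, top B: go to q_0, push ε → (q_0, bac, BBBBBBBZ)
  read b, top B: go to q_0, push ε → (q_0, ac, BBBBBBZ)
No transition for (q_0, a, top B); M blocks with input ac remaining.

stuck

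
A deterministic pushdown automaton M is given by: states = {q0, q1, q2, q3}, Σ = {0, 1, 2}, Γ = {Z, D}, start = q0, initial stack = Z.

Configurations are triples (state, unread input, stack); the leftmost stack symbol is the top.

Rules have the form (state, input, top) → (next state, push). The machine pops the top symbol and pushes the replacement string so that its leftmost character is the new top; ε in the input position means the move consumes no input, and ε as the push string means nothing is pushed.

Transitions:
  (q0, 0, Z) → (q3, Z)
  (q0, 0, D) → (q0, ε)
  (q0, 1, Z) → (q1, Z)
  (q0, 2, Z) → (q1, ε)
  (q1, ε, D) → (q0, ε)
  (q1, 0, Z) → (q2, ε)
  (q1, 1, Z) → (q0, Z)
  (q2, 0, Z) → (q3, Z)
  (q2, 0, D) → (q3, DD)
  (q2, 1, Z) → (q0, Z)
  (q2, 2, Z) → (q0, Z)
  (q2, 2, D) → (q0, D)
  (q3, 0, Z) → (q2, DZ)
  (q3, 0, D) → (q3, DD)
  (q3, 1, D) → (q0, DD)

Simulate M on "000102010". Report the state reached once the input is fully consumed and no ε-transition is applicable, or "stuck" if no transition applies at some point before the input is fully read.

stuck

(q0, 000102010, Z)
  read 0, top Z: go to q3, push Z → (q3, 00102010, Z)
  read 0, top Z: go to q2, push DZ → (q2, 0102010, DZ)
  read 0, top D: go to q3, push DD → (q3, 102010, DDZ)
  read 1, top D: go to q0, push DD → (q0, 02010, DDDZ)
  read 0, top D: go to q0, push ε → (q0, 2010, DDZ)
No transition for (q0, 2, top D); M blocks with input 2010 remaining.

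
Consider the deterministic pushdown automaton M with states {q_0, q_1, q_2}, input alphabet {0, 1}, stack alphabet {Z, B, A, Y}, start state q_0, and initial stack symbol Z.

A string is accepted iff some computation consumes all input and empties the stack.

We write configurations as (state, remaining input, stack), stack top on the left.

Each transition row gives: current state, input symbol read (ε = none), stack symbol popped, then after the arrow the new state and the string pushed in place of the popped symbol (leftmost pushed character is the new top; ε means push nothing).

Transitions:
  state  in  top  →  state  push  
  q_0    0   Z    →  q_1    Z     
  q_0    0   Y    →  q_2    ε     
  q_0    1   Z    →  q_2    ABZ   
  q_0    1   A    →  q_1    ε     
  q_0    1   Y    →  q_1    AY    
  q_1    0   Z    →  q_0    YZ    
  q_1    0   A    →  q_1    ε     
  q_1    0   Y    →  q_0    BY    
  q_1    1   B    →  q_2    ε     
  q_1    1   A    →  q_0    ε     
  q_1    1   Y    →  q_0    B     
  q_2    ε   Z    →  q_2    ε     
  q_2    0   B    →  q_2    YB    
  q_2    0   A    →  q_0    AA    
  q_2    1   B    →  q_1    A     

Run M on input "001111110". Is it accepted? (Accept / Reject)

Accept

(q_0, 001111110, Z) ⊢ (q_1, 01111110, Z) ⊢ (q_0, 1111110, YZ) ⊢ (q_1, 111110, AYZ) ⊢ (q_0, 11110, YZ) ⊢ (q_1, 1110, AYZ) ⊢ (q_0, 110, YZ) ⊢ (q_1, 10, AYZ) ⊢ (q_0, 0, YZ) ⊢ (q_2, ε, Z) ⊢ (q_2, ε, ε)
All input consumed and the stack is empty.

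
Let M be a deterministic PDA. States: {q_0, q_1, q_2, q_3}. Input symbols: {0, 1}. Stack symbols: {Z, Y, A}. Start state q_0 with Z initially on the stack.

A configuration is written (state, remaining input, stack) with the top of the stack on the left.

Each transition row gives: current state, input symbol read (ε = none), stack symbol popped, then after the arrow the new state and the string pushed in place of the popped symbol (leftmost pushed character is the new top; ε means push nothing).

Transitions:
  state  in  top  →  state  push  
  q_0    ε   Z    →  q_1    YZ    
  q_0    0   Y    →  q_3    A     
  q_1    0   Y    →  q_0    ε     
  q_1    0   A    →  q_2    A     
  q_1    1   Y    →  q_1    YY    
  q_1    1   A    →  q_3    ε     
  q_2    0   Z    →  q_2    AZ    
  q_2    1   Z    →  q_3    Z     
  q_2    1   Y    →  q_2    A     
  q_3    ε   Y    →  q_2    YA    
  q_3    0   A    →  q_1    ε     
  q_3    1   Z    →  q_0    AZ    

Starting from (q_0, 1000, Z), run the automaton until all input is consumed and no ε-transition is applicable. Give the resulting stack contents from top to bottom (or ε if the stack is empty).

(q_0, 1000, Z)
  ε-move, top Z: go to q_1, push YZ → (q_1, 1000, YZ)
  read 1, top Y: go to q_1, push YY → (q_1, 000, YYZ)
  read 0, top Y: go to q_0, push ε → (q_0, 00, YZ)
  read 0, top Y: go to q_3, push A → (q_3, 0, AZ)
  read 0, top A: go to q_1, push ε → (q_1, ε, Z)
All input consumed in state q_1 with stack Z.

Z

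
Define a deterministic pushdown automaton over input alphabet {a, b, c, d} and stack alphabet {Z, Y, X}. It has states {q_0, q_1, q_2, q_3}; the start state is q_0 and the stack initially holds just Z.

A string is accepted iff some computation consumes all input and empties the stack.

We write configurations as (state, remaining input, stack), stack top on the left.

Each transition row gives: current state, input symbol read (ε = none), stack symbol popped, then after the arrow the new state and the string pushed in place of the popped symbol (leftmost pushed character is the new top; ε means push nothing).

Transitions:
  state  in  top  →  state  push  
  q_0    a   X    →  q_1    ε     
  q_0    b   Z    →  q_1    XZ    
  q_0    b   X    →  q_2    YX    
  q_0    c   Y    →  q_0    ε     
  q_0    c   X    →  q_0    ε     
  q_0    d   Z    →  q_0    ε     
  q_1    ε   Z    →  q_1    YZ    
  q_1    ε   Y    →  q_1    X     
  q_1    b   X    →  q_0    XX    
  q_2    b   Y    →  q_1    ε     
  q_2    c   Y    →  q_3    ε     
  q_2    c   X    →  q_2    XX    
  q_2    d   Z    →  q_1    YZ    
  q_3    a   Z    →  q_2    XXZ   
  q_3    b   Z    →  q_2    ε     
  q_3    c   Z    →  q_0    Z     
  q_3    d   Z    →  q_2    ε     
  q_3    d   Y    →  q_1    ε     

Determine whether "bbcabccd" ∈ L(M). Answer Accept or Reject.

(q_0, bbcabccd, Z) ⊢ (q_1, bcabccd, XZ) ⊢ (q_0, cabccd, XXZ) ⊢ (q_0, abccd, XZ) ⊢ (q_1, bccd, Z) ⊢ (q_1, bccd, YZ) ⊢ (q_1, bccd, XZ) ⊢ (q_0, ccd, XXZ) ⊢ (q_0, cd, XZ) ⊢ (q_0, d, Z) ⊢ (q_0, ε, ε)
All input consumed and the stack is empty.

Accept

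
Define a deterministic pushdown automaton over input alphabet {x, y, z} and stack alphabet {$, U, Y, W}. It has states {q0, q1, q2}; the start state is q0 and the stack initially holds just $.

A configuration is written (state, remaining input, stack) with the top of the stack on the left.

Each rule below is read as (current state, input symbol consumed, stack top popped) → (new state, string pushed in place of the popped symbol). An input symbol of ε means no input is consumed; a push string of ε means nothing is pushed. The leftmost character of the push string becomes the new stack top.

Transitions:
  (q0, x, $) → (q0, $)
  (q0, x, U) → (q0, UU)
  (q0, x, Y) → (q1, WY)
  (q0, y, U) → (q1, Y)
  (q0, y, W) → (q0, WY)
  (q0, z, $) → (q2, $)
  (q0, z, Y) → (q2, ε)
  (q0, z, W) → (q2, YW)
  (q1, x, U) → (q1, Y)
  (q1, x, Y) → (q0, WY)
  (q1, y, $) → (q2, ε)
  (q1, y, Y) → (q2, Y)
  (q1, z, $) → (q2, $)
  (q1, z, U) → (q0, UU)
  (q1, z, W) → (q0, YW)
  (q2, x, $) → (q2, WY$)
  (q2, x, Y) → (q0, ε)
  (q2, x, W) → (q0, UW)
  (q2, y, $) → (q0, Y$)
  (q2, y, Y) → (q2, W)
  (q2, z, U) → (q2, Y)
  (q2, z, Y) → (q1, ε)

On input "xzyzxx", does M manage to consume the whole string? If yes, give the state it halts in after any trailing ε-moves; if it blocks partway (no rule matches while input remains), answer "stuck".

q0

(q0, xzyzxx, $)
  read x, top $: go to q0, push $ → (q0, zyzxx, $)
  read z, top $: go to q2, push $ → (q2, yzxx, $)
  read y, top $: go to q0, push Y$ → (q0, zxx, Y$)
  read z, top Y: go to q2, push ε → (q2, xx, $)
  read x, top $: go to q2, push WY$ → (q2, x, WY$)
  read x, top W: go to q0, push UW → (q0, ε, UWY$)
All input consumed; M is in state q0.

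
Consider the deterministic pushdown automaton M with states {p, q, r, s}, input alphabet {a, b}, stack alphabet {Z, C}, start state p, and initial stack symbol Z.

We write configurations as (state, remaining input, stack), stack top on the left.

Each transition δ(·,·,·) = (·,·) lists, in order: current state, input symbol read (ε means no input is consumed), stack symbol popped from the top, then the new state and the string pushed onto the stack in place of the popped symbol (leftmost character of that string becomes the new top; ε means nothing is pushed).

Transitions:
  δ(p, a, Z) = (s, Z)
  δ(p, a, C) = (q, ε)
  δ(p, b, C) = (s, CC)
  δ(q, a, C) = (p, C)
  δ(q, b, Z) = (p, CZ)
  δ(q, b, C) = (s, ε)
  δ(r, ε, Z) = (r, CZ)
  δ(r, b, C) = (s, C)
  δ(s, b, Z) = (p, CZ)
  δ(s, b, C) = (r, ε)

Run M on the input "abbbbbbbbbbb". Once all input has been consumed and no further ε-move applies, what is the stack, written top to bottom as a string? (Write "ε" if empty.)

(p, abbbbbbbbbbb, Z) ⊢ (s, bbbbbbbbbbb, Z) ⊢ (p, bbbbbbbbbb, CZ) ⊢ (s, bbbbbbbbb, CCZ) ⊢ (r, bbbbbbbb, CZ) ⊢ (s, bbbbbbb, CZ) ⊢ (r, bbbbbb, Z) ⊢ (r, bbbbbb, CZ) ⊢ (s, bbbbb, CZ) ⊢ (r, bbbb, Z) ⊢ (r, bbbb, CZ) ⊢ (s, bbb, CZ) ⊢ (r, bb, Z) ⊢ (r, bb, CZ) ⊢ (s, b, CZ) ⊢ (r, ε, Z) ⊢ (r, ε, CZ)
All input consumed in state r with stack CZ.

CZ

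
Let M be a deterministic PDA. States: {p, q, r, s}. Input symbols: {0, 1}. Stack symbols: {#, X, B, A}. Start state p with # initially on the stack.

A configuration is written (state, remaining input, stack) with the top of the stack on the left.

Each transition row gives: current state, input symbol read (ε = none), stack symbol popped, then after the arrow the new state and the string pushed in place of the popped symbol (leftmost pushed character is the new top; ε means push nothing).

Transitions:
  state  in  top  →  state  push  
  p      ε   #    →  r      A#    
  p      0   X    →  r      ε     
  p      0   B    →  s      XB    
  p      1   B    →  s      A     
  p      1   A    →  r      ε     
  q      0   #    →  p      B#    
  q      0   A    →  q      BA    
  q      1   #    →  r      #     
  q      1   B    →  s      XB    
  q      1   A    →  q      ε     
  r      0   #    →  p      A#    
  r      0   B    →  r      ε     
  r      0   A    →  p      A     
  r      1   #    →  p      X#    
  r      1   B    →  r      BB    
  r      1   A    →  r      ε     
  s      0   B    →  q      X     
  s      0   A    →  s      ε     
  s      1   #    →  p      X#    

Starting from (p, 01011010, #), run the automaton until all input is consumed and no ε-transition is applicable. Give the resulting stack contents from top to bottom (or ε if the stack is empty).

(p, 01011010, #) ⊢ (r, 01011010, A#) ⊢ (p, 1011010, A#) ⊢ (r, 011010, #) ⊢ (p, 11010, A#) ⊢ (r, 1010, #) ⊢ (p, 010, X#) ⊢ (r, 10, #) ⊢ (p, 0, X#) ⊢ (r, ε, #)
All input consumed in state r with stack #.

#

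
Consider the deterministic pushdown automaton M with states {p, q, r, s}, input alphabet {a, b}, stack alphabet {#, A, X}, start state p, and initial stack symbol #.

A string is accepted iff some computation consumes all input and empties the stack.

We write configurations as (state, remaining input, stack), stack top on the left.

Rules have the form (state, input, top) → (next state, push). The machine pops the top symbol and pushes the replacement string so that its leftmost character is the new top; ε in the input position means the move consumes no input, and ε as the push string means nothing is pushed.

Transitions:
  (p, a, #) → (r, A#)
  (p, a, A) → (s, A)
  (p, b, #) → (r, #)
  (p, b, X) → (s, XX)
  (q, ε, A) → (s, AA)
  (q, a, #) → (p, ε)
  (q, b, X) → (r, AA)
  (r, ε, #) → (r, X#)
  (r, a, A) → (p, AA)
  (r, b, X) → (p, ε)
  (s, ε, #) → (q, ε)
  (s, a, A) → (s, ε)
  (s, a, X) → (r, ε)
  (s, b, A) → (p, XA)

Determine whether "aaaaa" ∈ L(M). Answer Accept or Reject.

(p, aaaaa, #)
  read a, top #: go to r, push A# → (r, aaaa, A#)
  read a, top A: go to p, push AA → (p, aaa, AA#)
  read a, top A: go to s, push A → (s, aa, AA#)
  read a, top A: go to s, push ε → (s, a, A#)
  read a, top A: go to s, push ε → (s, ε, #)
  ε-move, top #: go to q, push ε → (q, ε, ε)
All input consumed and the stack is empty.

Accept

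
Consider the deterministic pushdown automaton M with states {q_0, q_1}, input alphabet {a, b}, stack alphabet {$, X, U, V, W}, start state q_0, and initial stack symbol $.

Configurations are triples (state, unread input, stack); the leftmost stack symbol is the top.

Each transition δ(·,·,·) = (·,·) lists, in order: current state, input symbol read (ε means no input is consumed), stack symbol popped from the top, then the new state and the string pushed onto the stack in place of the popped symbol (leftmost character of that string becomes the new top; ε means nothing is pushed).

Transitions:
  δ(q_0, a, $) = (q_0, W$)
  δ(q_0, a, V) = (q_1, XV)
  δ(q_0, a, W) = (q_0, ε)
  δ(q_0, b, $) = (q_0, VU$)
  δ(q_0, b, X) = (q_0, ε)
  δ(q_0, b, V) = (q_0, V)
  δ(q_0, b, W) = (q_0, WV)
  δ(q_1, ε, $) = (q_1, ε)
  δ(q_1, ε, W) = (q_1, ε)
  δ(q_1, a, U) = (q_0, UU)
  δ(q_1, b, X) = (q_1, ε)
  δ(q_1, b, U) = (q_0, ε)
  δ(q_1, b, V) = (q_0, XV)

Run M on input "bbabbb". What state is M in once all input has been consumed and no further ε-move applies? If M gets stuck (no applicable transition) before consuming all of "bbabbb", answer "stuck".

(q_0, bbabbb, $)
  read b, top $: go to q_0, push VU$ → (q_0, babbb, VU$)
  read b, top V: go to q_0, push V → (q_0, abbb, VU$)
  read a, top V: go to q_1, push XV → (q_1, bbb, XVU$)
  read b, top X: go to q_1, push ε → (q_1, bb, VU$)
  read b, top V: go to q_0, push XV → (q_0, b, XVU$)
  read b, top X: go to q_0, push ε → (q_0, ε, VU$)
All input consumed; M is in state q_0.

q_0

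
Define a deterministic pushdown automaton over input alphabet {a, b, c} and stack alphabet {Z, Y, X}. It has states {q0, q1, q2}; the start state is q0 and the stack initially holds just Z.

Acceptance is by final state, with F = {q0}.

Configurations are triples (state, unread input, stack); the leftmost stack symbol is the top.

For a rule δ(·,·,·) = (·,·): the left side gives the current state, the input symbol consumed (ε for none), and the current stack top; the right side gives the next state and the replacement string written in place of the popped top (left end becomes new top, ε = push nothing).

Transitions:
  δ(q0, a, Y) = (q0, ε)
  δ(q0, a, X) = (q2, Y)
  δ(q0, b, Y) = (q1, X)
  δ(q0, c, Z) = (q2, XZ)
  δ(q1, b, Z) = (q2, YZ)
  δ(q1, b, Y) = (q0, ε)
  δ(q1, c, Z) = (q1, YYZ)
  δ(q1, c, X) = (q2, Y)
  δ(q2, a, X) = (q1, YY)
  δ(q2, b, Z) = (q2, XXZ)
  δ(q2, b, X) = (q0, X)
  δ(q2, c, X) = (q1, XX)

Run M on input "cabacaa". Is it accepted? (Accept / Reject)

Reject

(q0, cabacaa, Z) ⊢ (q2, abacaa, XZ) ⊢ (q1, bacaa, YYZ) ⊢ (q0, acaa, YZ) ⊢ (q0, caa, Z) ⊢ (q2, aa, XZ) ⊢ (q1, a, YYZ)
No transition applies at (q1, a, YYZ); input not fully consumed.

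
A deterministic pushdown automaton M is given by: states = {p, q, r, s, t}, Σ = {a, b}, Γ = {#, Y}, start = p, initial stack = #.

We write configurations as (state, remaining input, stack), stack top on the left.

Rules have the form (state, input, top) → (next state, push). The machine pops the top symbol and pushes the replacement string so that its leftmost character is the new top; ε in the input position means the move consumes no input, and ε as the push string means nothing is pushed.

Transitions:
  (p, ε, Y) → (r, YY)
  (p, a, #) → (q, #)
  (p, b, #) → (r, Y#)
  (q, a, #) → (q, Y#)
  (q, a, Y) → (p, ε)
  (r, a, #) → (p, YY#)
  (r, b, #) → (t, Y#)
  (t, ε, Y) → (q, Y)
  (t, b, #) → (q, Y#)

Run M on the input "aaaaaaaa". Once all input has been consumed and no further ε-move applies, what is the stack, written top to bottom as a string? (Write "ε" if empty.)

(p, aaaaaaaa, #) ⊢ (q, aaaaaaa, #) ⊢ (q, aaaaaa, Y#) ⊢ (p, aaaaa, #) ⊢ (q, aaaa, #) ⊢ (q, aaa, Y#) ⊢ (p, aa, #) ⊢ (q, a, #) ⊢ (q, ε, Y#)
All input consumed in state q with stack Y#.

Y#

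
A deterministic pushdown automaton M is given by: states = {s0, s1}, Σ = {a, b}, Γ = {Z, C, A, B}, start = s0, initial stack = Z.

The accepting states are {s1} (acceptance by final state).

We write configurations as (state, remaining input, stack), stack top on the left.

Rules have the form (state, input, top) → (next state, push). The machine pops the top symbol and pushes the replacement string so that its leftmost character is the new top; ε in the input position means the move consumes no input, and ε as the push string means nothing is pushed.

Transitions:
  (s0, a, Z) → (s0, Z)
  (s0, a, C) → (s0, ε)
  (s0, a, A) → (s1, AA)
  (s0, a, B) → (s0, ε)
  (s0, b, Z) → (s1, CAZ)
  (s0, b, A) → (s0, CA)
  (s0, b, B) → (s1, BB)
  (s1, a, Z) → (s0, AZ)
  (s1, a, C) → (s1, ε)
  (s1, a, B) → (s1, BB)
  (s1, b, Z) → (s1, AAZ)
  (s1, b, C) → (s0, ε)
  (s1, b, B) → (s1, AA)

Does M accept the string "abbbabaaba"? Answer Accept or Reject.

Reject

(s0, abbbabaaba, Z)
  read a, top Z: go to s0, push Z → (s0, bbbabaaba, Z)
  read b, top Z: go to s1, push CAZ → (s1, bbabaaba, CAZ)
  read b, top C: go to s0, push ε → (s0, babaaba, AZ)
  read b, top A: go to s0, push CA → (s0, abaaba, CAZ)
  read a, top C: go to s0, push ε → (s0, baaba, AZ)
  read b, top A: go to s0, push CA → (s0, aaba, CAZ)
  read a, top C: go to s0, push ε → (s0, aba, AZ)
  read a, top A: go to s1, push AA → (s1, ba, AAZ)
No transition applies at (s1, ba, AAZ); input not fully consumed.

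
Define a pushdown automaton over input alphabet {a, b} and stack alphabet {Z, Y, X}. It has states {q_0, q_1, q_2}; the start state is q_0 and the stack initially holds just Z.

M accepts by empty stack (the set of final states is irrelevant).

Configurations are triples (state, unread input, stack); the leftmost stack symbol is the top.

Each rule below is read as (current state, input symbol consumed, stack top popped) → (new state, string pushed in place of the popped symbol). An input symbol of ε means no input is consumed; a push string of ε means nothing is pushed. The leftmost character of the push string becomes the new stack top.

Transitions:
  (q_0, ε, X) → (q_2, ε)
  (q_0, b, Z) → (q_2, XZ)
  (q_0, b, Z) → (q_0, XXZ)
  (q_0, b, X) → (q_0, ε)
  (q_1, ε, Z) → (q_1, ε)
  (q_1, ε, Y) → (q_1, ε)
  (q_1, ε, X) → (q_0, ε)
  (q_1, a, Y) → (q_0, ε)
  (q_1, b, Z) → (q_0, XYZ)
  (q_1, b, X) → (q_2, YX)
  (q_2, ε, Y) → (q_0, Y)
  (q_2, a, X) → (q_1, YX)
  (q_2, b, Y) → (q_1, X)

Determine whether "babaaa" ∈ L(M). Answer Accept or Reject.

Reject

No computation consumes all input and empties the stack.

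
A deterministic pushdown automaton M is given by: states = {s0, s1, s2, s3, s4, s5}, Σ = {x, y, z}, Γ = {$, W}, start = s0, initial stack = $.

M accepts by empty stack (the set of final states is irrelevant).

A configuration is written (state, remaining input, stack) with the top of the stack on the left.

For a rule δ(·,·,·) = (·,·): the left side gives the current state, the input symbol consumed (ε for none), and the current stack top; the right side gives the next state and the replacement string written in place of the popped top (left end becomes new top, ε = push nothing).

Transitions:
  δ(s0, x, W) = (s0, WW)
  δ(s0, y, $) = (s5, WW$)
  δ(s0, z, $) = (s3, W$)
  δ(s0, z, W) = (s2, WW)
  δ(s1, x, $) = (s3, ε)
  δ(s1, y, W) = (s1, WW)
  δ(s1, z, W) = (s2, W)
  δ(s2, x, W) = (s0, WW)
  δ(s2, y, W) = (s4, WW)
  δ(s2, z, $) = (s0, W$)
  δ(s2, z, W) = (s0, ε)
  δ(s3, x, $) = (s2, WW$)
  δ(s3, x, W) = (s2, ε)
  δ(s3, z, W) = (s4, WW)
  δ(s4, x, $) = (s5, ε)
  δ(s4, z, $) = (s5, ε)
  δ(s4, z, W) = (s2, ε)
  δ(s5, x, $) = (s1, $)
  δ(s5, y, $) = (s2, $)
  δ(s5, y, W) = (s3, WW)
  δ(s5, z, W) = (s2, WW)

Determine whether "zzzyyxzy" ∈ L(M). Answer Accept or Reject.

(s0, zzzyyxzy, $)
  read z, top $: go to s3, push W$ → (s3, zzyyxzy, W$)
  read z, top W: go to s4, push WW → (s4, zyyxzy, WW$)
  read z, top W: go to s2, push ε → (s2, yyxzy, W$)
  read y, top W: go to s4, push WW → (s4, yxzy, WW$)
No transition applies at (s4, yxzy, WW$); input not fully consumed.

Reject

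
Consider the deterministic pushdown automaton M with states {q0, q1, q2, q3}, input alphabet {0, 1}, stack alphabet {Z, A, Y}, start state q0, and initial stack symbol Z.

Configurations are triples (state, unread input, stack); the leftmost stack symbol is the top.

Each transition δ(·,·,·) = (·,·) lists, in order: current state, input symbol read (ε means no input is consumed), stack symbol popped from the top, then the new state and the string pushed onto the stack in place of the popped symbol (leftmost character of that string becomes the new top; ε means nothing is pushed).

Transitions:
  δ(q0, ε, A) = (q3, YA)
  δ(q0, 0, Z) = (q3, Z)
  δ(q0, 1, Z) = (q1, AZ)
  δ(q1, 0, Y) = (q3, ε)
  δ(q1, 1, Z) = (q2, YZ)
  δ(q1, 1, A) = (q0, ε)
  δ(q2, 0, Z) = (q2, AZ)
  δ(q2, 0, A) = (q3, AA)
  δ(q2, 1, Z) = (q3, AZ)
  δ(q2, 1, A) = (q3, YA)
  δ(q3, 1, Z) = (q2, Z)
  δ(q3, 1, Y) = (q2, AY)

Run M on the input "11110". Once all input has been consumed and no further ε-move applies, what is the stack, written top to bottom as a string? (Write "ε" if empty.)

Z

(q0, 11110, Z)
  read 1, top Z: go to q1, push AZ → (q1, 1110, AZ)
  read 1, top A: go to q0, push ε → (q0, 110, Z)
  read 1, top Z: go to q1, push AZ → (q1, 10, AZ)
  read 1, top A: go to q0, push ε → (q0, 0, Z)
  read 0, top Z: go to q3, push Z → (q3, ε, Z)
All input consumed in state q3 with stack Z.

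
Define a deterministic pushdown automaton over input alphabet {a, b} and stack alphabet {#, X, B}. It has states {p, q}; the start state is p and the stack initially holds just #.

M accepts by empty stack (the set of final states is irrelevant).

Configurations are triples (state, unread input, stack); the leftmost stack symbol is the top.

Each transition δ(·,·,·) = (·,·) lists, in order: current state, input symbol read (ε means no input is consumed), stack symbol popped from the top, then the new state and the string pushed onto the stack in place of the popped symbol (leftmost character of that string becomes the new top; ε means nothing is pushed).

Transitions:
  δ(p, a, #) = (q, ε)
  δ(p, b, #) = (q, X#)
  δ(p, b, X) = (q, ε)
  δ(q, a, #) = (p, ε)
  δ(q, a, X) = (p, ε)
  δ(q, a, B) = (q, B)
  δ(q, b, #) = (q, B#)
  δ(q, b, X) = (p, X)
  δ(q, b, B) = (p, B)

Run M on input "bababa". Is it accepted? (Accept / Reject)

(p, bababa, #)
  read b, top #: go to q, push X# → (q, ababa, X#)
  read a, top X: go to p, push ε → (p, baba, #)
  read b, top #: go to q, push X# → (q, aba, X#)
  read a, top X: go to p, push ε → (p, ba, #)
  read b, top #: go to q, push X# → (q, a, X#)
  read a, top X: go to p, push ε → (p, ε, #)
All input consumed; stack is #, not empty, and no further ε-move applies.

Reject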